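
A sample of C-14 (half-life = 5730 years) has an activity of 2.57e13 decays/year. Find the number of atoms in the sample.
N = A/λ = 2.125e17 atoms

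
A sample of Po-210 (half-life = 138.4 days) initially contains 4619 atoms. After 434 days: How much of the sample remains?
N = N₀(1/2)^(t/t½) = 525.5 atoms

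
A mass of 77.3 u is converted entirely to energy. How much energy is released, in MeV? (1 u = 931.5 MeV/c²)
E = mc² = 72000 MeV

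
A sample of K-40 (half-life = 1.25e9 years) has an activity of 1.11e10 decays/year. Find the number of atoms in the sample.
N = A/λ = 2.002e19 atoms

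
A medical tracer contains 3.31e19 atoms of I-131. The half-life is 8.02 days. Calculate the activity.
A = λN = 2.861e18 decays/day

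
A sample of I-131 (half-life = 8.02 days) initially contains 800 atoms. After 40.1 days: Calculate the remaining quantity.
N = N₀(1/2)^(t/t½) = 25 atoms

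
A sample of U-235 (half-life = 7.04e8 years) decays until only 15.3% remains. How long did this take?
t = t½ × log₂(N₀/N) = 1.907e9 years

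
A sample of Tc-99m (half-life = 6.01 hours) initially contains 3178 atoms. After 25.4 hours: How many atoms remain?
N = N₀(1/2)^(t/t½) = 169.8 atoms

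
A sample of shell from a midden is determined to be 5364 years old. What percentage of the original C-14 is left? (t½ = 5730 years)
N/N₀ = (1/2)^(t/t½) = 0.5226 = 52.3%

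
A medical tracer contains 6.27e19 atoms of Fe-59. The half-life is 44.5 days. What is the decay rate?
A = λN = 9.766e17 decays/day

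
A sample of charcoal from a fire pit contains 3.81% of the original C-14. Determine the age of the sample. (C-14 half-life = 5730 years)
Age = t½ × log₂(1/ratio) = 27010 years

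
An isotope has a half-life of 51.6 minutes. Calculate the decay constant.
λ = ln(2)/t½ = 0.01343 minute⁻¹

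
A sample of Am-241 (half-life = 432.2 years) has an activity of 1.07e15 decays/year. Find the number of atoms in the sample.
N = A/λ = 6.672e17 atoms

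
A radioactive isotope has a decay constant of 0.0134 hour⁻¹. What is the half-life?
t½ = ln(2)/λ = 51.73 hours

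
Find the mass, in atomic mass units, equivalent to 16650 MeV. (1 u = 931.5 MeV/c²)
m = E/c² = 17.87 u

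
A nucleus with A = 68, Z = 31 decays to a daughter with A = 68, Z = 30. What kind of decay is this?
ΔA = 0, ΔZ = -1 ⇒ beta-plus decay (β⁺) or electron capture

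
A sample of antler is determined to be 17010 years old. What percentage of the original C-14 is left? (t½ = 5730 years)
N/N₀ = (1/2)^(t/t½) = 0.1278 = 12.8%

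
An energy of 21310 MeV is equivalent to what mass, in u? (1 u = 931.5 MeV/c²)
m = E/c² = 22.88 u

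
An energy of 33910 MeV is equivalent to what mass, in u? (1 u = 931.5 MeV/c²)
m = E/c² = 36.4 u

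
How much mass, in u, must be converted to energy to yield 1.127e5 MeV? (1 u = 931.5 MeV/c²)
m = E/c² = 121 u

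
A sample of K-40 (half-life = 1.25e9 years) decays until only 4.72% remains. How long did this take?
t = t½ × log₂(N₀/N) = 5.506e9 years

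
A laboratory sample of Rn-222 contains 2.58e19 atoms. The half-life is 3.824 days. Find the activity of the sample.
A = λN = 4.677e18 decays/day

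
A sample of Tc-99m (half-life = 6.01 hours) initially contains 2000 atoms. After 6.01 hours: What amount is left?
N = N₀(1/2)^(t/t½) = 1000 atoms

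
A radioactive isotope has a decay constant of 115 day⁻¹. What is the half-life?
t½ = ln(2)/λ = 0.006027 days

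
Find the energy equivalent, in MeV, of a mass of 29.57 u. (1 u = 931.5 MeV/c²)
E = mc² = 27540 MeV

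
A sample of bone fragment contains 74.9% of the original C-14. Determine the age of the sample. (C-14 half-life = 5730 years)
Age = t½ × log₂(1/ratio) = 2389 years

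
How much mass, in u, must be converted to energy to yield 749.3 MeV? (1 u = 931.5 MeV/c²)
m = E/c² = 0.8044 u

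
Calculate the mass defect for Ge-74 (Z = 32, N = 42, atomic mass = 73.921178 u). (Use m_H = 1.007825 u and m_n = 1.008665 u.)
Δm = Z·m_H + N·m_n − M = 0.6932 u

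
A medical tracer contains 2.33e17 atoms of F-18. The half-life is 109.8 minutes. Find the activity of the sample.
A = λN = 1.471e15 decays/minute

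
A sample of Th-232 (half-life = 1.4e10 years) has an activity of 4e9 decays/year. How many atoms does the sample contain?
N = A/λ = 8.079e19 atoms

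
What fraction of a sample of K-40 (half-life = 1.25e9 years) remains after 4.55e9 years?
N/N₀ = (1/2)^(t/t½) = 0.08021 = 8.02%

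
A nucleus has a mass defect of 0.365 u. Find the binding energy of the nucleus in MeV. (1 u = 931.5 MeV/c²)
B.E. = Δm × 931.5 = 340 MeV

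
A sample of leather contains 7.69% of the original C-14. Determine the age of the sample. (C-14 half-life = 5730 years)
Age = t½ × log₂(1/ratio) = 21210 years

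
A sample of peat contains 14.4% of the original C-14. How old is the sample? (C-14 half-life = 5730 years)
Age = t½ × log₂(1/ratio) = 16020 years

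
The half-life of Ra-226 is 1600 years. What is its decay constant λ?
λ = ln(2)/t½ = 4.332e-4 year⁻¹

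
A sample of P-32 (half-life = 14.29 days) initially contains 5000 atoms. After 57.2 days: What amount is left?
N = N₀(1/2)^(t/t½) = 311.9 atoms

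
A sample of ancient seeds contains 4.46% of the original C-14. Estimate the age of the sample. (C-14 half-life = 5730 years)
Age = t½ × log₂(1/ratio) = 25710 years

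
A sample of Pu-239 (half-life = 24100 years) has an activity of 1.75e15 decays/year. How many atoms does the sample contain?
N = A/λ = 6.085e19 atoms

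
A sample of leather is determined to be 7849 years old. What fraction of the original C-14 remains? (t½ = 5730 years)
N/N₀ = (1/2)^(t/t½) = 0.3869 = 38.7%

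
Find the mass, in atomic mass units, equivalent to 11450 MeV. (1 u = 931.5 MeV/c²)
m = E/c² = 12.29 u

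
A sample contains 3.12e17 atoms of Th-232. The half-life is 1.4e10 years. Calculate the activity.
A = λN = 1.545e7 decays/year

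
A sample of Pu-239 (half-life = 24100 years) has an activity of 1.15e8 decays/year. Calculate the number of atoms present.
N = A/λ = 3.998e12 atoms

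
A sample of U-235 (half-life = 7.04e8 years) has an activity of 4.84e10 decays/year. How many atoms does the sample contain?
N = A/λ = 4.916e19 atoms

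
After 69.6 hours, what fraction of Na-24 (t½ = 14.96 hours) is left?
N/N₀ = (1/2)^(t/t½) = 0.03976 = 3.98%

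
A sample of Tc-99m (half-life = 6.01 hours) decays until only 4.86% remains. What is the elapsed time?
t = t½ × log₂(N₀/N) = 26.22 hours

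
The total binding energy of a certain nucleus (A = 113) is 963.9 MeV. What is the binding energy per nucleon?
B.E./A = 963.9/113 = 8.53 MeV/nucleon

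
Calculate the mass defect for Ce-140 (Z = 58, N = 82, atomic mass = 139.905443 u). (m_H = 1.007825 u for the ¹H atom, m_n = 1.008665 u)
Δm = Z·m_H + N·m_n − M = 1.259 u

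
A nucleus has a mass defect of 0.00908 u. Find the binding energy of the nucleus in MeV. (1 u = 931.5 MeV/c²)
B.E. = Δm × 931.5 = 8.458 MeV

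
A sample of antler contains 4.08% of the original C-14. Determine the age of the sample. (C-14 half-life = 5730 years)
Age = t½ × log₂(1/ratio) = 26450 years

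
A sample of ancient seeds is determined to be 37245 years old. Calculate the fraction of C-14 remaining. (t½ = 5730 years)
N/N₀ = (1/2)^(t/t½) = 0.01105 = 1.1%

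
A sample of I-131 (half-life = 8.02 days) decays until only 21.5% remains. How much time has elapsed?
t = t½ × log₂(N₀/N) = 17.79 days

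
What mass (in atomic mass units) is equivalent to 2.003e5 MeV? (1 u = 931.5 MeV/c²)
m = E/c² = 215 u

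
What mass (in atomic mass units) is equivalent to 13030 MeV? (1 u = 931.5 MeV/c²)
m = E/c² = 13.99 u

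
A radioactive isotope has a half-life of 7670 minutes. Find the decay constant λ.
λ = ln(2)/t½ = 9.037e-5 minute⁻¹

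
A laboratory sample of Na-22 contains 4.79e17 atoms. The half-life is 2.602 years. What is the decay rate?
A = λN = 1.276e17 decays/year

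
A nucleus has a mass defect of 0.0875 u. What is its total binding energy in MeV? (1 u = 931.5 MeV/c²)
B.E. = Δm × 931.5 = 81.51 MeV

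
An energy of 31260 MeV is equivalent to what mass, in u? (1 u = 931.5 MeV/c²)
m = E/c² = 33.56 u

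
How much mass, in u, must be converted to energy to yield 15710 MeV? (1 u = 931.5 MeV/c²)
m = E/c² = 16.87 u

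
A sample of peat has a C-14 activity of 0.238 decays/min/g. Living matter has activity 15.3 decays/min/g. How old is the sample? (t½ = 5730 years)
Age = t½ × log₂(A₀/A) = 34420 years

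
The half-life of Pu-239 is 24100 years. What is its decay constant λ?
λ = ln(2)/t½ = 2.876e-5 year⁻¹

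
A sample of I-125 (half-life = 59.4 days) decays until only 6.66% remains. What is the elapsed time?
t = t½ × log₂(N₀/N) = 232.2 days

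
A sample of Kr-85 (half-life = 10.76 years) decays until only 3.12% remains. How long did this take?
t = t½ × log₂(N₀/N) = 53.82 years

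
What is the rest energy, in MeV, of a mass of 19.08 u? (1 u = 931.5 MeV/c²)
E = mc² = 17770 MeV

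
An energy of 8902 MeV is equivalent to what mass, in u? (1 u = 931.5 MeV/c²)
m = E/c² = 9.557 u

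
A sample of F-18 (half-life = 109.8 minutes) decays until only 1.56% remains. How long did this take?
t = t½ × log₂(N₀/N) = 659.1 minutes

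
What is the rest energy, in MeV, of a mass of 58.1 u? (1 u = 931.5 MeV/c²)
E = mc² = 54120 MeV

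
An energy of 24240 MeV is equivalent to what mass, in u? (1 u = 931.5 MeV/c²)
m = E/c² = 26.02 u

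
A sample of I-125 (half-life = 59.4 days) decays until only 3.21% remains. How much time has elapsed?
t = t½ × log₂(N₀/N) = 294.7 days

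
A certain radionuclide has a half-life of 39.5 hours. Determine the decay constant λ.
λ = ln(2)/t½ = 0.01755 hour⁻¹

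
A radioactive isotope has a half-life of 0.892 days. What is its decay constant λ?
λ = ln(2)/t½ = 0.7771 day⁻¹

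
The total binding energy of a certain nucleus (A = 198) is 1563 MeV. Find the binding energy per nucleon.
B.E./A = 1563/198 = 7.894 MeV/nucleon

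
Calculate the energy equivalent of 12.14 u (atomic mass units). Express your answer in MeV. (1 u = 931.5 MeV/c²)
E = mc² = 11310 MeV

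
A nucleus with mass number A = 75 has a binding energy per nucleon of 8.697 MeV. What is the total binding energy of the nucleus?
B.E. = 8.697 × 75 = 652.3 MeV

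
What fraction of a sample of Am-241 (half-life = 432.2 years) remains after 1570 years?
N/N₀ = (1/2)^(t/t½) = 0.08063 = 8.06%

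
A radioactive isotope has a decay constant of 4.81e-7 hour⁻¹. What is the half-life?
t½ = ln(2)/λ = 1.441e6 hours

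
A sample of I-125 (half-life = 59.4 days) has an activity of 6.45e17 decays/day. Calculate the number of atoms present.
N = A/λ = 5.527e19 atoms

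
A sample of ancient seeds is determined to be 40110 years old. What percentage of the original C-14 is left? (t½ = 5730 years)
N/N₀ = (1/2)^(t/t½) = 0.007812 = 0.781%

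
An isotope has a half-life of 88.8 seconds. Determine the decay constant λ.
λ = ln(2)/t½ = 0.007806 second⁻¹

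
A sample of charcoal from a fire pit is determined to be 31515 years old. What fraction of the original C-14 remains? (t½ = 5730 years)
N/N₀ = (1/2)^(t/t½) = 0.0221 = 2.21%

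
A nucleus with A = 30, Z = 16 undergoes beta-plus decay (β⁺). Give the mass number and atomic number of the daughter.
Daughter: A = 30, Z = 15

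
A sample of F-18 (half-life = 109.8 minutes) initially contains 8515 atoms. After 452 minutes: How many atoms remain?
N = N₀(1/2)^(t/t½) = 490.9 atoms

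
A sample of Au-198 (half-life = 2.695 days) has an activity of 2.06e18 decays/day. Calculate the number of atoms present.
N = A/λ = 8.009e18 atoms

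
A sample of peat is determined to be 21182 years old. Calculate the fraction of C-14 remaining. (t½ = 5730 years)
N/N₀ = (1/2)^(t/t½) = 0.07712 = 7.71%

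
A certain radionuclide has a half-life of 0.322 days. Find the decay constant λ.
λ = ln(2)/t½ = 2.153 day⁻¹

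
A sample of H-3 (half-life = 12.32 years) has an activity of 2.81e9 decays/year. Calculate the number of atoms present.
N = A/λ = 4.994e10 atoms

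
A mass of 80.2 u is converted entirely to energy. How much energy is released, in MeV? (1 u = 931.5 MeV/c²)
E = mc² = 74710 MeV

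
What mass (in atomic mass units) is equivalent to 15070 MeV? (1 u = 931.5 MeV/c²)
m = E/c² = 16.18 u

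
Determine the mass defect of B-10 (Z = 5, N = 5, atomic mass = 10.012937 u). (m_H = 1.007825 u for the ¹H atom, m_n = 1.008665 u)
Δm = Z·m_H + N·m_n − M = 0.06951 u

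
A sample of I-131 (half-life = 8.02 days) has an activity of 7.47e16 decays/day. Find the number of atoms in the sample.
N = A/λ = 8.643e17 atoms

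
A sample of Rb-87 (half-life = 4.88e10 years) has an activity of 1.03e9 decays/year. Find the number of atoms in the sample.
N = A/λ = 7.252e19 atoms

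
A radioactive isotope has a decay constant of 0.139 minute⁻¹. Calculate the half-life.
t½ = ln(2)/λ = 4.987 minutes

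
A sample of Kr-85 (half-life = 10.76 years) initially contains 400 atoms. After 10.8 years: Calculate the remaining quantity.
N = N₀(1/2)^(t/t½) = 199.5 atoms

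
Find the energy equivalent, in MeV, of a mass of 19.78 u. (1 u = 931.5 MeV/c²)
E = mc² = 18430 MeV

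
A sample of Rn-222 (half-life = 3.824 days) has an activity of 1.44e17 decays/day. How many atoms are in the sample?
N = A/λ = 7.944e17 atoms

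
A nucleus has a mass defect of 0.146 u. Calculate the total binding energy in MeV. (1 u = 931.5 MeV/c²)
B.E. = Δm × 931.5 = 136 MeV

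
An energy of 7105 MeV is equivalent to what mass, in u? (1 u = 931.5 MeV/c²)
m = E/c² = 7.627 u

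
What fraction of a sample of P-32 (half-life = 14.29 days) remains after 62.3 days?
N/N₀ = (1/2)^(t/t½) = 0.04871 = 4.87%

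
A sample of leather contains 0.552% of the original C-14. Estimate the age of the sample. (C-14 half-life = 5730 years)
Age = t½ × log₂(1/ratio) = 42980 years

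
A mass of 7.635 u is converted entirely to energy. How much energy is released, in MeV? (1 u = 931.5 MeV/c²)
E = mc² = 7112 MeV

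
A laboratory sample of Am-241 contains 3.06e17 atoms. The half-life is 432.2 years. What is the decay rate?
A = λN = 4.908e14 decays/year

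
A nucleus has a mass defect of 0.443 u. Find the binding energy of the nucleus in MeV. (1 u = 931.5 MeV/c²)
B.E. = Δm × 931.5 = 412.7 MeV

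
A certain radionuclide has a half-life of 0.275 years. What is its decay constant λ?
λ = ln(2)/t½ = 2.521 year⁻¹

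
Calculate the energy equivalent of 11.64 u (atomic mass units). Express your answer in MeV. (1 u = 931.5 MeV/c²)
E = mc² = 10840 MeV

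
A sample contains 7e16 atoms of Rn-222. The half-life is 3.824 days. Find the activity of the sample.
A = λN = 1.269e16 decays/day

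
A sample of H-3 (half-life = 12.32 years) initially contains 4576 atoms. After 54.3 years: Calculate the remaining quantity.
N = N₀(1/2)^(t/t½) = 215.6 atoms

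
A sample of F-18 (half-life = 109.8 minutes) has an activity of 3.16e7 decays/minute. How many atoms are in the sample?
N = A/λ = 5.006e9 atoms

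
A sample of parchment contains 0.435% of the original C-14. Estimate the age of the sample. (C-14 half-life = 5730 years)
Age = t½ × log₂(1/ratio) = 44950 years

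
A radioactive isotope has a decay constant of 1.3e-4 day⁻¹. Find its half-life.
t½ = ln(2)/λ = 5332 days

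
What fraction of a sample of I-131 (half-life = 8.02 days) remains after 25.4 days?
N/N₀ = (1/2)^(t/t½) = 0.1113 = 11.1%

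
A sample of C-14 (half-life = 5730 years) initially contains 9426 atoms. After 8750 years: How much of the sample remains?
N = N₀(1/2)^(t/t½) = 3271 atoms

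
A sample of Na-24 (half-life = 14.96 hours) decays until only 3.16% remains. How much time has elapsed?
t = t½ × log₂(N₀/N) = 74.56 hours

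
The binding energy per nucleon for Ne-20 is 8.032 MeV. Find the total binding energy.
B.E. = 8.032 × 20 = 160.6 MeV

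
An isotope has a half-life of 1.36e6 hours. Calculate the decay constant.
λ = ln(2)/t½ = 5.097e-7 hour⁻¹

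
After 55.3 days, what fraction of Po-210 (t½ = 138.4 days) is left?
N/N₀ = (1/2)^(t/t½) = 0.7581 = 75.8%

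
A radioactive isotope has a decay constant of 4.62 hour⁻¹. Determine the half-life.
t½ = ln(2)/λ = 0.15 hours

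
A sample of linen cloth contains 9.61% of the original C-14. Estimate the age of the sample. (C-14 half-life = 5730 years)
Age = t½ × log₂(1/ratio) = 19360 years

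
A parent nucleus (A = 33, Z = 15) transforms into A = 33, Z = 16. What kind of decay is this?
ΔA = 0, ΔZ = +1 ⇒ beta-minus decay (β⁻)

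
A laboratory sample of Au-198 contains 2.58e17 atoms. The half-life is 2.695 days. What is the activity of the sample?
A = λN = 6.636e16 decays/day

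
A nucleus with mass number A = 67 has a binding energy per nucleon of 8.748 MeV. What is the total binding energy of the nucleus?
B.E. = 8.748 × 67 = 586.1 MeV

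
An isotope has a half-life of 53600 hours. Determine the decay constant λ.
λ = ln(2)/t½ = 1.293e-5 hour⁻¹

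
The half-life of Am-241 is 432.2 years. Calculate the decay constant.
λ = ln(2)/t½ = 0.001604 year⁻¹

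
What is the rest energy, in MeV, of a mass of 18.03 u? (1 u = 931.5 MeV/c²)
E = mc² = 16790 MeV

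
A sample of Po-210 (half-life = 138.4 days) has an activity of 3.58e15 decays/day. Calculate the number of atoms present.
N = A/λ = 7.148e17 atoms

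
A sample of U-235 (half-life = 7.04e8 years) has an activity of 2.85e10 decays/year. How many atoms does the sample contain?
N = A/λ = 2.895e19 atoms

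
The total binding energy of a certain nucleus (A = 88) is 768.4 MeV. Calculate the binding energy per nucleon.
B.E./A = 768.4/88 = 8.732 MeV/nucleon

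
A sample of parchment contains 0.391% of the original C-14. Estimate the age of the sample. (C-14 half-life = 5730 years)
Age = t½ × log₂(1/ratio) = 45830 years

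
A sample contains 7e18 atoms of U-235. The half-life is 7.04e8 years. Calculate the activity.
A = λN = 6.892e9 decays/year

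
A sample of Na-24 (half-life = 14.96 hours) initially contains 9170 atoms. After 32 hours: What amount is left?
N = N₀(1/2)^(t/t½) = 2082 atoms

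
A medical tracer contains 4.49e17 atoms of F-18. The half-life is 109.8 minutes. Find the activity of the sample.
A = λN = 2.834e15 decays/minute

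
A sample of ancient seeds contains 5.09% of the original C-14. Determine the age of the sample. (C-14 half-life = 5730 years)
Age = t½ × log₂(1/ratio) = 24620 years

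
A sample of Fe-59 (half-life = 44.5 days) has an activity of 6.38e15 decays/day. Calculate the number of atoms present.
N = A/λ = 4.096e17 atoms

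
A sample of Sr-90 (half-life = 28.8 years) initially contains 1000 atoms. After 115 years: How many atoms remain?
N = N₀(1/2)^(t/t½) = 62.8 atoms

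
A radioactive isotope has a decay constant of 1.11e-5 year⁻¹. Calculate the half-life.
t½ = ln(2)/λ = 62450 years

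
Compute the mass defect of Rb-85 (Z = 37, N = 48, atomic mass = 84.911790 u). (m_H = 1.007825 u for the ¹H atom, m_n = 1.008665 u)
Δm = Z·m_H + N·m_n − M = 0.7937 u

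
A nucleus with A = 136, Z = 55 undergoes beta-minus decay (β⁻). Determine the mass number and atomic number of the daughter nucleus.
Daughter: A = 136, Z = 56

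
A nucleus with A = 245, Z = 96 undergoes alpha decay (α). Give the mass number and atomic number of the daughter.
Daughter: A = 241, Z = 94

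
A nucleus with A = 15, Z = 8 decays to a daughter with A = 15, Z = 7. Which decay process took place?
ΔA = 0, ΔZ = -1 ⇒ beta-plus decay (β⁺) or electron capture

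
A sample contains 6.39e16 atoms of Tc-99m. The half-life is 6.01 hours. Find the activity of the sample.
A = λN = 7.37e15 decays/hour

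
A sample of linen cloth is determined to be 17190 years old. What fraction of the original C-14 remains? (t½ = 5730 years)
N/N₀ = (1/2)^(t/t½) = 0.125 = 12.5%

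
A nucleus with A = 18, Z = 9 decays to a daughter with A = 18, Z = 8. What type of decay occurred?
ΔA = 0, ΔZ = -1 ⇒ beta-plus decay (β⁺) or electron capture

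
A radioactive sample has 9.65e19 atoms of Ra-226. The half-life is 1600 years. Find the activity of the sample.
A = λN = 4.181e16 decays/year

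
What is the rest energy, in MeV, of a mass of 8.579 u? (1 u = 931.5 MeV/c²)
E = mc² = 7991 MeV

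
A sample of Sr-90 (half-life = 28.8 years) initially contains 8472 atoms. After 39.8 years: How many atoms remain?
N = N₀(1/2)^(t/t½) = 3251 atoms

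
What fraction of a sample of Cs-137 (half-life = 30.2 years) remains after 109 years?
N/N₀ = (1/2)^(t/t½) = 0.08194 = 8.19%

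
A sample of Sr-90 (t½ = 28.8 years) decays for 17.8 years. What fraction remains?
N/N₀ = (1/2)^(t/t½) = 0.6515 = 65.2%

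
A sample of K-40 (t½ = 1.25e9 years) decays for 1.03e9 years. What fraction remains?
N/N₀ = (1/2)^(t/t½) = 0.5649 = 56.5%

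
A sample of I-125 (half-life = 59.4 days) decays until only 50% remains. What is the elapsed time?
t = t½ × log₂(N₀/N) = 59.4 days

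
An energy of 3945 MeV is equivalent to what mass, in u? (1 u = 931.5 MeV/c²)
m = E/c² = 4.235 u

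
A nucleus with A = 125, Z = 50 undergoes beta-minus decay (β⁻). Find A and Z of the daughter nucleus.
Daughter: A = 125, Z = 51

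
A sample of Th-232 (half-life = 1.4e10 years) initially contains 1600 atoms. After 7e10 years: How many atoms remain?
N = N₀(1/2)^(t/t½) = 50 atoms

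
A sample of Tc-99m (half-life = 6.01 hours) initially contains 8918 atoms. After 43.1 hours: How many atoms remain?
N = N₀(1/2)^(t/t½) = 61.87 atoms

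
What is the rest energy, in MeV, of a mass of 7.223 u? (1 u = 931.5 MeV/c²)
E = mc² = 6728 MeV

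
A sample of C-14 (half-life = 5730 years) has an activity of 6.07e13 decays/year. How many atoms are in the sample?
N = A/λ = 5.018e17 atoms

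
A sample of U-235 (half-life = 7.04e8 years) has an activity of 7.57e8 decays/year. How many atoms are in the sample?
N = A/λ = 7.689e17 atoms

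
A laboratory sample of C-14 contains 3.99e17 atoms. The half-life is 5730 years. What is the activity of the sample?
A = λN = 4.827e13 decays/year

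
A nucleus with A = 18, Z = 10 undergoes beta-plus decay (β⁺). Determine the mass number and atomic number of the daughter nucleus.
Daughter: A = 18, Z = 9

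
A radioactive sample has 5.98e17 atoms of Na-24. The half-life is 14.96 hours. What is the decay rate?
A = λN = 2.771e16 decays/hour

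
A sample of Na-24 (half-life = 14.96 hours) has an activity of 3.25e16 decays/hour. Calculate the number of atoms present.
N = A/λ = 7.014e17 atoms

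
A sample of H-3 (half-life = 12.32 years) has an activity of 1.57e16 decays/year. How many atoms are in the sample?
N = A/λ = 2.791e17 atoms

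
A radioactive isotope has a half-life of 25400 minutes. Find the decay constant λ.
λ = ln(2)/t½ = 2.729e-5 minute⁻¹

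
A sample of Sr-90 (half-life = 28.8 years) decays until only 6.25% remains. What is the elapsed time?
t = t½ × log₂(N₀/N) = 115.2 years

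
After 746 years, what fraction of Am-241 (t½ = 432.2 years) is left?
N/N₀ = (1/2)^(t/t½) = 0.3023 = 30.2%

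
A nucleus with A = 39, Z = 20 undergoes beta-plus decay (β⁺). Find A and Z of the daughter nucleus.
Daughter: A = 39, Z = 19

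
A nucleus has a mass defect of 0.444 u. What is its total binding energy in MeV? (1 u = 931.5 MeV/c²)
B.E. = Δm × 931.5 = 413.6 MeV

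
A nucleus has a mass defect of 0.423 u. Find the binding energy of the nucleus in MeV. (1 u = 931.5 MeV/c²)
B.E. = Δm × 931.5 = 394 MeV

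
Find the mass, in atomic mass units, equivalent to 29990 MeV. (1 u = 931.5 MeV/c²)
m = E/c² = 32.2 u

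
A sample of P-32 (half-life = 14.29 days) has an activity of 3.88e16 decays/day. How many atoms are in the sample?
N = A/λ = 7.999e17 atoms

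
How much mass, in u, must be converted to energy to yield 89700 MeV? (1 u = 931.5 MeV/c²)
m = E/c² = 96.3 u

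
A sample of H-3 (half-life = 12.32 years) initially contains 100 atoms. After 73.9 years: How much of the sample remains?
N = N₀(1/2)^(t/t½) = 1.564 atoms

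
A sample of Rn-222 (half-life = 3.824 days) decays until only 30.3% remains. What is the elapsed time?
t = t½ × log₂(N₀/N) = 6.587 days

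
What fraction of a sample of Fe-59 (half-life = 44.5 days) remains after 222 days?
N/N₀ = (1/2)^(t/t½) = 0.03149 = 3.15%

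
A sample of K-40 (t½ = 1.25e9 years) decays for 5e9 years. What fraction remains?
N/N₀ = (1/2)^(t/t½) = 0.0625 = 6.25%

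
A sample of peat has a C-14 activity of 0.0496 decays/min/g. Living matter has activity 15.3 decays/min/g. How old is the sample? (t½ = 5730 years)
Age = t½ × log₂(A₀/A) = 47380 years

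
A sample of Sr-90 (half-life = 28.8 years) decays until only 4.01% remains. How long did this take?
t = t½ × log₂(N₀/N) = 133.6 years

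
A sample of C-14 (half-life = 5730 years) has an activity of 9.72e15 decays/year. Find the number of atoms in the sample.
N = A/λ = 8.035e19 atoms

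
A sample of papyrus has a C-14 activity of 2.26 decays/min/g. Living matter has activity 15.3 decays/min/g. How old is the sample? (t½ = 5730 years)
Age = t½ × log₂(A₀/A) = 15810 years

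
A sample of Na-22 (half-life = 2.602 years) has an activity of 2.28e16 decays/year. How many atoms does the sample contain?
N = A/λ = 8.559e16 atoms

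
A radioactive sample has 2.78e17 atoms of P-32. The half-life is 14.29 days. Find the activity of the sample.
A = λN = 1.348e16 decays/day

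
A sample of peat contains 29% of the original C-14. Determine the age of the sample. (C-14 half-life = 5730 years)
Age = t½ × log₂(1/ratio) = 10230 years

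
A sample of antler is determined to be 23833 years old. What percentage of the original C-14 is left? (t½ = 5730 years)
N/N₀ = (1/2)^(t/t½) = 0.05596 = 5.6%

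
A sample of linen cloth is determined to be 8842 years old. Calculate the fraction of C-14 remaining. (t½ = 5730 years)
N/N₀ = (1/2)^(t/t½) = 0.3431 = 34.3%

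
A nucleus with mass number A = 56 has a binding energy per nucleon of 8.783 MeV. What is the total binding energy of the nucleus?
B.E. = 8.783 × 56 = 491.8 MeV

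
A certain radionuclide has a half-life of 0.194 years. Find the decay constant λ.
λ = ln(2)/t½ = 3.573 year⁻¹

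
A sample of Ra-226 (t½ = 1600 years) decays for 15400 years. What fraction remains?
N/N₀ = (1/2)^(t/t½) = 0.001266 = 0.127%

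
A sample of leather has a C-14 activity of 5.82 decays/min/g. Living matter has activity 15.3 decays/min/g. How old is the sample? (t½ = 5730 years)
Age = t½ × log₂(A₀/A) = 7990 years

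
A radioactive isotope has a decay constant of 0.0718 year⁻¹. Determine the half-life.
t½ = ln(2)/λ = 9.654 years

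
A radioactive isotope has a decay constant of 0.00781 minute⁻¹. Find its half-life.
t½ = ln(2)/λ = 88.75 minutes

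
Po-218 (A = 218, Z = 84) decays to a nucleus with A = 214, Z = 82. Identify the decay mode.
ΔA = -4, ΔZ = -2 ⇒ alpha decay (α)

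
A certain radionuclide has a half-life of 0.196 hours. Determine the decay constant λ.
λ = ln(2)/t½ = 3.536 hour⁻¹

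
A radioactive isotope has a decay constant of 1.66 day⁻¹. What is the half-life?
t½ = ln(2)/λ = 0.4176 days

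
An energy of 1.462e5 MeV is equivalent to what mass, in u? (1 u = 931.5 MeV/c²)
m = E/c² = 157 u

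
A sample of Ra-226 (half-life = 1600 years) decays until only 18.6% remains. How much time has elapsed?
t = t½ × log₂(N₀/N) = 3883 years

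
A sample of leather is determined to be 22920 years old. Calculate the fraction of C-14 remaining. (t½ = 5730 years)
N/N₀ = (1/2)^(t/t½) = 0.0625 = 6.25%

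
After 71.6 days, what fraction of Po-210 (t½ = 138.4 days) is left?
N/N₀ = (1/2)^(t/t½) = 0.6987 = 69.9%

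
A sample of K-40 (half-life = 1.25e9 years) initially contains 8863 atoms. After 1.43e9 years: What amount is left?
N = N₀(1/2)^(t/t½) = 4011 atoms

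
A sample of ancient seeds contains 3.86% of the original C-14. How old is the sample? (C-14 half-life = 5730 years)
Age = t½ × log₂(1/ratio) = 26900 years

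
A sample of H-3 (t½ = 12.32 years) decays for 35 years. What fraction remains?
N/N₀ = (1/2)^(t/t½) = 0.1396 = 14%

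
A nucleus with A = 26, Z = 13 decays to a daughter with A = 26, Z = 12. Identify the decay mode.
ΔA = 0, ΔZ = -1 ⇒ beta-plus decay (β⁺) or electron capture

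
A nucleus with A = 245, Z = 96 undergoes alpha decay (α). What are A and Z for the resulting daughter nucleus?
Daughter: A = 241, Z = 94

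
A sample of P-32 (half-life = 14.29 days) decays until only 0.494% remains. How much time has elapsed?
t = t½ × log₂(N₀/N) = 109.5 days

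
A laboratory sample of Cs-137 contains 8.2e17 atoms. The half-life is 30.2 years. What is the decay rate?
A = λN = 1.882e16 decays/year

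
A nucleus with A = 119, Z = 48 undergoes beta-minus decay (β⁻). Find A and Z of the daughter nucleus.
Daughter: A = 119, Z = 49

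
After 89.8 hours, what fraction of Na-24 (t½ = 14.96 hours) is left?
N/N₀ = (1/2)^(t/t½) = 0.0156 = 1.56%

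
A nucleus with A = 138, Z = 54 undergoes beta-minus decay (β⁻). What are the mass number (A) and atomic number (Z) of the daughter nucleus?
Daughter: A = 138, Z = 55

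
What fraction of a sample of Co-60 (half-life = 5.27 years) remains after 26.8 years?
N/N₀ = (1/2)^(t/t½) = 0.02945 = 2.95%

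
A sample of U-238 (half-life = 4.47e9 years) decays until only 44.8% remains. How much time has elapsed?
t = t½ × log₂(N₀/N) = 5.178e9 years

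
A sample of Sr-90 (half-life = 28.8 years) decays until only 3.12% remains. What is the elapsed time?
t = t½ × log₂(N₀/N) = 144.1 years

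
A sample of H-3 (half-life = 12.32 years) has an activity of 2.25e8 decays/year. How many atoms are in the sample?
N = A/λ = 3.999e9 atoms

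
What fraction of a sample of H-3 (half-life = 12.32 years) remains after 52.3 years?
N/N₀ = (1/2)^(t/t½) = 0.05273 = 5.27%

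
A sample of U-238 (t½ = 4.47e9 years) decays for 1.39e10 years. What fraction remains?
N/N₀ = (1/2)^(t/t½) = 0.1159 = 11.6%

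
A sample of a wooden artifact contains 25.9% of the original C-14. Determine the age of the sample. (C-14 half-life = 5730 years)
Age = t½ × log₂(1/ratio) = 11170 years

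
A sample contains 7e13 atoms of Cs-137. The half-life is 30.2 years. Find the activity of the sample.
A = λN = 1.607e12 decays/year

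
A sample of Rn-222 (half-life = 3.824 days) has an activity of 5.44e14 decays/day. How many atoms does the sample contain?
N = A/λ = 3.001e15 atoms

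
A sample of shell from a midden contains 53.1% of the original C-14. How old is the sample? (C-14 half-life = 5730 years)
Age = t½ × log₂(1/ratio) = 5233 years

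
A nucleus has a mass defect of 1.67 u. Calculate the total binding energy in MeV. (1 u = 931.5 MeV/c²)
B.E. = Δm × 931.5 = 1556 MeV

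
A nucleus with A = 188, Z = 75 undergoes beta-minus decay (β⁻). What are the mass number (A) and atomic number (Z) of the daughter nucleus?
Daughter: A = 188, Z = 76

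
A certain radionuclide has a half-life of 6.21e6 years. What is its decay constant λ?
λ = ln(2)/t½ = 1.116e-7 year⁻¹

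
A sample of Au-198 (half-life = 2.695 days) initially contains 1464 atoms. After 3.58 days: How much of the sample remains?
N = N₀(1/2)^(t/t½) = 583 atoms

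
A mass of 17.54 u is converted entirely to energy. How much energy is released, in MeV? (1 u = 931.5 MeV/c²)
E = mc² = 16340 MeV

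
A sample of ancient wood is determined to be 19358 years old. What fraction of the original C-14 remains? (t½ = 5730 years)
N/N₀ = (1/2)^(t/t½) = 0.09616 = 9.62%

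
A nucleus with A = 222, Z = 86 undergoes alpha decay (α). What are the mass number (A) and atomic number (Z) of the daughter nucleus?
Daughter: A = 218, Z = 84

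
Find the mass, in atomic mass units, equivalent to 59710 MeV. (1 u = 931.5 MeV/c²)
m = E/c² = 64.1 u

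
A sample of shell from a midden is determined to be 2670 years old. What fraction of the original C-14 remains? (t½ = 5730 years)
N/N₀ = (1/2)^(t/t½) = 0.724 = 72.4%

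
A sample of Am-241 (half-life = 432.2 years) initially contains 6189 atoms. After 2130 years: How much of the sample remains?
N = N₀(1/2)^(t/t½) = 203.3 atoms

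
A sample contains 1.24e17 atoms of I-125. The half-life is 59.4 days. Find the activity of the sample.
A = λN = 1.447e15 decays/day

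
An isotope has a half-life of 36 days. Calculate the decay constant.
λ = ln(2)/t½ = 0.01925 day⁻¹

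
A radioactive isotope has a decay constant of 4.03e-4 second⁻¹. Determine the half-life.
t½ = ln(2)/λ = 1720 seconds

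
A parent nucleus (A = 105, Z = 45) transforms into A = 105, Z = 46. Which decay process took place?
ΔA = 0, ΔZ = +1 ⇒ beta-minus decay (β⁻)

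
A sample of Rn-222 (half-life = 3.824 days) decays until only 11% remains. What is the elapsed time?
t = t½ × log₂(N₀/N) = 12.18 days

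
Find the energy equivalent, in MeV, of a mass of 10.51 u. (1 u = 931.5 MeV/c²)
E = mc² = 9790 MeV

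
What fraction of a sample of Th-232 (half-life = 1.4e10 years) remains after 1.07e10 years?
N/N₀ = (1/2)^(t/t½) = 0.5887 = 58.9%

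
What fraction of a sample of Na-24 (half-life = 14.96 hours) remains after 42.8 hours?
N/N₀ = (1/2)^(t/t½) = 0.1376 = 13.8%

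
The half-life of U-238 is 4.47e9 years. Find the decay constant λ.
λ = ln(2)/t½ = 1.551e-10 year⁻¹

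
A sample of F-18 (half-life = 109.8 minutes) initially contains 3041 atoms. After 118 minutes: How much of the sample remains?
N = N₀(1/2)^(t/t½) = 1444 atoms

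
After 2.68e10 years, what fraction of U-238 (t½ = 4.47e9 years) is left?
N/N₀ = (1/2)^(t/t½) = 0.01567 = 1.57%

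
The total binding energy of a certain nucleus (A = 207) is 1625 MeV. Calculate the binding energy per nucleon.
B.E./A = 1625/207 = 7.85 MeV/nucleon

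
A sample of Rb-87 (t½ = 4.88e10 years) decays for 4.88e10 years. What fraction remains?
N/N₀ = (1/2)^(t/t½) = 0.5 = 50%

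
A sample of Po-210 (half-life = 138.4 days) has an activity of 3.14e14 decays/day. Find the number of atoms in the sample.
N = A/λ = 6.27e16 atoms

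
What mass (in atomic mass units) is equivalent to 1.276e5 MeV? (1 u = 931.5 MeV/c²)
m = E/c² = 137 u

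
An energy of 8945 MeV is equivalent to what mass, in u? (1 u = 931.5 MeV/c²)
m = E/c² = 9.603 u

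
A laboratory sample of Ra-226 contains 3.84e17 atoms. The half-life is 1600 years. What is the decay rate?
A = λN = 1.664e14 decays/year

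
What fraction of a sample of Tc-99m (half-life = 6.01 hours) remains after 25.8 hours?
N/N₀ = (1/2)^(t/t½) = 0.05102 = 5.1%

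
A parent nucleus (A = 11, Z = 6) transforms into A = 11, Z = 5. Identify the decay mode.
ΔA = 0, ΔZ = -1 ⇒ beta-plus decay (β⁺) or electron capture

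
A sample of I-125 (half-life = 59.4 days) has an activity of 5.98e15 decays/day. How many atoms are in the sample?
N = A/λ = 5.125e17 atoms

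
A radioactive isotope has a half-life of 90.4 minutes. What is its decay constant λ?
λ = ln(2)/t½ = 0.007668 minute⁻¹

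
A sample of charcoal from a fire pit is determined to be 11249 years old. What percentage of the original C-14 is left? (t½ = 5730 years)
N/N₀ = (1/2)^(t/t½) = 0.2565 = 25.6%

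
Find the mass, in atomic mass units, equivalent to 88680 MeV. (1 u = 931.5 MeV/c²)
m = E/c² = 95.2 u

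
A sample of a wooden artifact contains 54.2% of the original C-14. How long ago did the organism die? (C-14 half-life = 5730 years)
Age = t½ × log₂(1/ratio) = 5063 years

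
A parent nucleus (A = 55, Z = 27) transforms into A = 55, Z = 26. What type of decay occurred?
ΔA = 0, ΔZ = -1 ⇒ beta-plus decay (β⁺) or electron capture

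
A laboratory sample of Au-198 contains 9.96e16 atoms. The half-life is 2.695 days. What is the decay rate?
A = λN = 2.562e16 decays/day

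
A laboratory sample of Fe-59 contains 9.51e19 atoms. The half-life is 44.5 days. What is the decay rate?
A = λN = 1.481e18 decays/day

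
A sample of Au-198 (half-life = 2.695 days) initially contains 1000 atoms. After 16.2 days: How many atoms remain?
N = N₀(1/2)^(t/t½) = 15.5 atoms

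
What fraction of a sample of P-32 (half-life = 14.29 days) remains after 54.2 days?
N/N₀ = (1/2)^(t/t½) = 0.07215 = 7.21%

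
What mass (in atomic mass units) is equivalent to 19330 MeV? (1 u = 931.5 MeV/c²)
m = E/c² = 20.75 u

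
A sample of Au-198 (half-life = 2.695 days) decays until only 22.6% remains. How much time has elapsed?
t = t½ × log₂(N₀/N) = 5.782 days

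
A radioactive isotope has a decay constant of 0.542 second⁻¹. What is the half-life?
t½ = ln(2)/λ = 1.279 seconds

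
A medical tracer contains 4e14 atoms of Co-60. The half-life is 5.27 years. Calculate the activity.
A = λN = 5.261e13 decays/year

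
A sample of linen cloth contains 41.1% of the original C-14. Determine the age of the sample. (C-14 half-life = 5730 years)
Age = t½ × log₂(1/ratio) = 7350 years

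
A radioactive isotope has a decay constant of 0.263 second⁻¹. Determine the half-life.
t½ = ln(2)/λ = 2.636 seconds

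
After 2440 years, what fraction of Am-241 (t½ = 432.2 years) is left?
N/N₀ = (1/2)^(t/t½) = 0.01998 = 2%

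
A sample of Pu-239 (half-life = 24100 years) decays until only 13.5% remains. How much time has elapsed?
t = t½ × log₂(N₀/N) = 69620 years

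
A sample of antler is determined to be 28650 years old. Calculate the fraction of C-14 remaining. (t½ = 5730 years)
N/N₀ = (1/2)^(t/t½) = 0.03125 = 3.12%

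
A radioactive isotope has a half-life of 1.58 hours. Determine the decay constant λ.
λ = ln(2)/t½ = 0.4387 hour⁻¹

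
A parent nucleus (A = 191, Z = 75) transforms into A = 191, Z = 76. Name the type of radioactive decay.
ΔA = 0, ΔZ = +1 ⇒ beta-minus decay (β⁻)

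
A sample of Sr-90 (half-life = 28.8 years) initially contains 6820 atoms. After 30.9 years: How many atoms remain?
N = N₀(1/2)^(t/t½) = 3242 atoms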